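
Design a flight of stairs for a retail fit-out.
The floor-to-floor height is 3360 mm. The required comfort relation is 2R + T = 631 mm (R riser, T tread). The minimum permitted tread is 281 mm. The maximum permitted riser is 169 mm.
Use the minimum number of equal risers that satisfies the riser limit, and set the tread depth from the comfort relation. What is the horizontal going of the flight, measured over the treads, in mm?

5605 mm

3360 / 169 = 19.882 → round up to 20 risers.
Each riser is 3360/20 = 168 mm (≤ 169 mm).
T = 631 − 2·168 = 295 mm, which satisfies the 281 mm minimum.
Treads = 20 − 1 = 19; going = 19 × 295 = 5605 mm.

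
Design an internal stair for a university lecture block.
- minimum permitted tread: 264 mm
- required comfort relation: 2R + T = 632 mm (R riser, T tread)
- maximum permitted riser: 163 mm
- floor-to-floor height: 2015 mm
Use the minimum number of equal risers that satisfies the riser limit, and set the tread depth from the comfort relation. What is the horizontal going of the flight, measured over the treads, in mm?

At most 163 each: 2015/163 = 12.36, giving 13 risers.
R = 2015 ÷ 13 = 155 mm.
Tread T = 632 − 2 × 155 = 322 mm (≥ 264 mm).
13 risers give 12 treads; going = 12 × 322 = 3864 mm.

3864 mm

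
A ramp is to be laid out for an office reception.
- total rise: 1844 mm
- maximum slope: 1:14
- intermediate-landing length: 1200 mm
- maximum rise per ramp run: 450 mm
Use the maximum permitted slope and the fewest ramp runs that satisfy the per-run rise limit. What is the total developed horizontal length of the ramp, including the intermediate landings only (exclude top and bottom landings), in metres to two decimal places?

30.62 m

At most 450 each: 1844/450 = 4.10, giving 5 ramp runs. That means 4 intermediate landings.
Horizontal run for 1844 mm of rise at 1:14 is 1844 × 14 = 25816 mm.
4 intermediate landings contribute 4 × 1200 = 4800 mm.
Total developed length = 25816 + 4800 = 30616 mm.
= 30.62 m.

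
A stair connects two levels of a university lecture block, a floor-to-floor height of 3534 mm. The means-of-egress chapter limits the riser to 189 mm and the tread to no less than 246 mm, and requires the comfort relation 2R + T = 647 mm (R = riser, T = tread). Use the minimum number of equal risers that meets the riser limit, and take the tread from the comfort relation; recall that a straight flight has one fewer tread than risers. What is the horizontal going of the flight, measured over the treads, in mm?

⌈3534/189⌉ = 19 risers.
R = 3534 ÷ 19 = 186 mm.
From 2R + T = 647: T = 647 − 372 = 275 mm.
Going = (19 − 1) × 275 = 4950 mm.

4950 mm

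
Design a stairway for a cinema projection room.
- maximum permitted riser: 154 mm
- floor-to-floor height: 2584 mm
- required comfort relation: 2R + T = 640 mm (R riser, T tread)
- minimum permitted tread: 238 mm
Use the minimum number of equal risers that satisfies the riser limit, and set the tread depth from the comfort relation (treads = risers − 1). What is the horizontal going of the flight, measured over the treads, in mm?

2584 / 154 = 16.779 → round up to 17 risers.
R = 2584 ÷ 17 = 152 mm.
From 2R + T = 640: T = 640 − 304 = 336 mm.
17 risers give 16 treads; going = 16 × 336 = 5376 mm.

5376 mm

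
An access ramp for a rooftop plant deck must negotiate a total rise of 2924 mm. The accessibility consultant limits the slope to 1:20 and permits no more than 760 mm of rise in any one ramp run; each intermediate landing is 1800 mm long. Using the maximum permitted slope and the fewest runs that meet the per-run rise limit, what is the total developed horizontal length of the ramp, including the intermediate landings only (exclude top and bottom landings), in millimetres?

2924 / 760 = 3.847 → round up to 4 ramp runs. That means 3 intermediate landings.
Ramp run (horizontal) at 1:20: 2924 × 20 = 58480 mm.
Intermediate landings: 3 × 1800 = 5400 mm.
Developed length = 58480 + 5400 = 63880 mm.

63880 mm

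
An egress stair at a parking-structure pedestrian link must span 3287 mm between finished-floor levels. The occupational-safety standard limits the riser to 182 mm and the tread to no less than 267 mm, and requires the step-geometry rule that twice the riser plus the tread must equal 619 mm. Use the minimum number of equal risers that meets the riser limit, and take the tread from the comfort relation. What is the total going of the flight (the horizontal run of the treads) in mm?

⌈3287/182⌉ = 19 risers.
Each riser is 3287/19 = 173 mm (≤ 182 mm).
T = 619 − 2·173 = 273 mm, which satisfies the 267 mm minimum.
Treads = 19 − 1 = 18; going = 18 × 273 = 4914 mm.

4914 mm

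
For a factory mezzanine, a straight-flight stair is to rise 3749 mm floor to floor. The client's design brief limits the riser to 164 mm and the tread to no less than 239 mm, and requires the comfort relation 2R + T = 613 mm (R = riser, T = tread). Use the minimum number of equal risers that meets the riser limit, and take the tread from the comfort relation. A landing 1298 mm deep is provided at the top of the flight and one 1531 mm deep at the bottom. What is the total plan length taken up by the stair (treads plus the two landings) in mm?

9143 mm

⌈3749/164⌉ = 23 risers.
R = 3749 ÷ 23 = 163 mm.
T = 613 − 2·163 = 287 mm, which satisfies the 239 mm minimum.
Going = (23 − 1) × 287 = 6314 mm.
Enclosure = 6314 + 1298 + 1531 = 9143 mm.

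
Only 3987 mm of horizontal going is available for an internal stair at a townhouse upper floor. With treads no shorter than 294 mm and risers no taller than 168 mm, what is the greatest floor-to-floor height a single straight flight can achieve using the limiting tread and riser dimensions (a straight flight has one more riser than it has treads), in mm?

3987 / 294 = 13.56, so 13 treads fit.
Risers = treads + 1 = 14.
Maximum height = 14 × 168 = 2352 mm.

2352 mm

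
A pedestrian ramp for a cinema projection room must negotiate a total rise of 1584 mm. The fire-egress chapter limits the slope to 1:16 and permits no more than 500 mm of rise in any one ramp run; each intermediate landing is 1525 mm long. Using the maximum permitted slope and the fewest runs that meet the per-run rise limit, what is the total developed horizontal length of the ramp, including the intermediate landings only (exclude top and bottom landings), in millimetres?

1584 / 500 = 3.168 → round up to 4 ramp runs. That means 3 intermediate landings.
Horizontal run for 1584 mm of rise at 1:16 is 1584 × 16 = 25344 mm.
3 intermediate landings contribute 3 × 1525 = 4575 mm.
Developed length = 25344 + 4575 = 29919 mm.

29919 mm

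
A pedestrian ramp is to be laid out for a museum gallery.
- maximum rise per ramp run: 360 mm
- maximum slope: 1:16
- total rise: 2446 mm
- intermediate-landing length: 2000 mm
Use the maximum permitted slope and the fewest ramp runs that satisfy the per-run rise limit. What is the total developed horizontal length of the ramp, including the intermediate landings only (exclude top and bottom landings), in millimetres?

51136 mm

⌈2446/360⌉ = 7 ramp runs. That means 6 intermediate landings.
Ramp run (horizontal) at 1:16: 2446 × 16 = 39136 mm.
Intermediate landings: 6 × 2000 = 12000 mm.
Total developed length = 39136 + 12000 = 51136 mm.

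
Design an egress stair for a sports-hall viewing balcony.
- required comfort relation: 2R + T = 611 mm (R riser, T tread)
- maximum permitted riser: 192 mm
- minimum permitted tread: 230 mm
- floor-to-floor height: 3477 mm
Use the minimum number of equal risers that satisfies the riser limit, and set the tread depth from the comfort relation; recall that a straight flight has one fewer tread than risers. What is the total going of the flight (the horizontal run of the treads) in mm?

3477 / 192 = 18.109 → round up to 19 risers.
R = 3477 ÷ 19 = 183 mm.
From 2R + T = 611: T = 611 − 366 = 245 mm.
Treads = 19 − 1 = 18; going = 18 × 245 = 4410 mm.

4410 mm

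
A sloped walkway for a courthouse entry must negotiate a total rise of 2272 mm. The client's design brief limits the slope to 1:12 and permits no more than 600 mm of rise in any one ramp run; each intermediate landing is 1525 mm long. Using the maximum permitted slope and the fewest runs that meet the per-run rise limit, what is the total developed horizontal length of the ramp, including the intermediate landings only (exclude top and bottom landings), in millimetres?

31839 mm

⌈2272/600⌉ = 4 ramp runs. That means 3 intermediate landings.
Horizontal run for 2272 mm of rise at 1:12 is 2272 × 12 = 27264 mm.
3 intermediate landings contribute 3 × 1525 = 4575 mm.
Developed length = 27264 + 4575 = 31839 mm.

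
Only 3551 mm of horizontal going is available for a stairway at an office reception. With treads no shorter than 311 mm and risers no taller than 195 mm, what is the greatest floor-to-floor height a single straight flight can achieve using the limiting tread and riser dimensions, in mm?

Treads that fit: ⌊3551 / 311⌋ = 11.
Risers = treads + 1 = 12.
Maximum height = 12 × 195 = 2340 mm.

2340 mm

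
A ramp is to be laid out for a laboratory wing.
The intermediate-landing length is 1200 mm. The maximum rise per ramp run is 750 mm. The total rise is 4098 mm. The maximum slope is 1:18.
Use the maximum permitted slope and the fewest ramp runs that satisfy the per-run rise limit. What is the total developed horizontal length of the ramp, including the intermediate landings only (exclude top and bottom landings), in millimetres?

79764 mm

4098 / 750 = 5.46, so 6 ramp runs are needed. That means 5 intermediate landings.
Horizontal run for 4098 mm of rise at 1:18 is 4098 × 18 = 73764 mm.
5 intermediate landings contribute 5 × 1200 = 6000 mm.
Total developed length = 73764 + 6000 = 79764 mm.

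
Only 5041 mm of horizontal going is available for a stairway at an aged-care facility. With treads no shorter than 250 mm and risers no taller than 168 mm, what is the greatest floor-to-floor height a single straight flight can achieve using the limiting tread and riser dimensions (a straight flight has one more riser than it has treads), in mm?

Treads that fit: ⌊5041 / 250⌋ = 20.
Risers = treads + 1 = 21.
Maximum height = 21 × 168 = 3528 mm.

3528 mm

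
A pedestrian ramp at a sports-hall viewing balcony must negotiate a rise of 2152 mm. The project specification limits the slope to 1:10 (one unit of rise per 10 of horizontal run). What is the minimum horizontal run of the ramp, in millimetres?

21520 mm

Run = rise × 10 = 2152 × 10 = 21520 mm.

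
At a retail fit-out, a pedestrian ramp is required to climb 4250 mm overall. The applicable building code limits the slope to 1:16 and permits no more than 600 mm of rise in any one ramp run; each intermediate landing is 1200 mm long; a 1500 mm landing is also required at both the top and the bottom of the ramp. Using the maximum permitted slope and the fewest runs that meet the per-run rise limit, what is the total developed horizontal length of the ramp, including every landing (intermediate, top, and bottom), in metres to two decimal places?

4250 / 600 = 7.08, so 8 ramp runs are needed. That means 7 intermediate landings.
Ramp run (horizontal) at 1:16: 4250 × 16 = 68000 mm.
7 intermediate landings contribute 7 × 1200 = 8400 mm.
Top and bottom landings: 2 × 1500 = 3000 mm.
Total = 68000 + 8400 + 3000 = 79400 mm.
= 79.40 m.

79.40 m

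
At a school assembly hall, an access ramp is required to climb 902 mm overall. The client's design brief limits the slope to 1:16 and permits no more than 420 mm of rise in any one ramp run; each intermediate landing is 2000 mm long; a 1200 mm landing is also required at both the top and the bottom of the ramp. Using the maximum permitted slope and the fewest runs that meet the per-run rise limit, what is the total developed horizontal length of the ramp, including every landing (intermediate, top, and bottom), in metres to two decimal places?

902 / 420 = 2.15, so 3 ramp runs are needed. That means 2 intermediate landings.
Ramp run (horizontal) at 1:16: 902 × 16 = 14432 mm.
2 intermediate landings contribute 2 × 2000 = 4000 mm.
Top and bottom landings: 2 × 1200 = 2400 mm.
Total = 14432 + 4000 + 2400 = 20832 mm.
= 20.83 m.

20.83 m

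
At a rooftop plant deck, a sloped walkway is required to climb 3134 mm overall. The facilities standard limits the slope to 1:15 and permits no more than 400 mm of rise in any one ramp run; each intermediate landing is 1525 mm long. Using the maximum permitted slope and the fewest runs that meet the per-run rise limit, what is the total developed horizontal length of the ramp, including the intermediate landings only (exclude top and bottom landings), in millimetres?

57685 mm

3134 / 400 = 7.83, so 8 ramp runs are needed. That means 7 intermediate landings.
Horizontal run for 3134 mm of rise at 1:15 is 3134 × 15 = 47010 mm.
Intermediate landings: 7 × 1525 = 10675 mm.
Developed length = 47010 + 10675 = 57685 mm.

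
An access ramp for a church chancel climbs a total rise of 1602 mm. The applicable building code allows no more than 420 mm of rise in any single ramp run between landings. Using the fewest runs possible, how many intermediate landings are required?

At most 420 each: 1602/420 = 3.81, giving 4 ramp runs.
4 runs are separated by 3 intermediate landings.

3 intermediate landings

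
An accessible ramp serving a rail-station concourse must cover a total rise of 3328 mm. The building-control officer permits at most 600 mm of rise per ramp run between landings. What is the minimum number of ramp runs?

6 runs

3328 / 600 = 5.55, so 6 ramp runs are needed.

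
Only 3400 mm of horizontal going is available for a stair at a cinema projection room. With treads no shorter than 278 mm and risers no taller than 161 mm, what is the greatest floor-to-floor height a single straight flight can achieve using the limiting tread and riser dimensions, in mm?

Treads that fit: ⌊3400 / 278⌋ = 12.
Risers = treads + 1 = 13.
Maximum height = 13 × 161 = 2093 mm.

2093 mm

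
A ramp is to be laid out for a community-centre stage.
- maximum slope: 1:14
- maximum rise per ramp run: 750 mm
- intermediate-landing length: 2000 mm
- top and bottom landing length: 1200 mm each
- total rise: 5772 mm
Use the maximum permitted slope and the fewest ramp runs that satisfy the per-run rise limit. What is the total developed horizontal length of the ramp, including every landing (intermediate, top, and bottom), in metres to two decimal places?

5772 / 750 = 7.70, so 8 ramp runs are needed. That means 7 intermediate landings.
Horizontal run for 5772 mm of rise at 1:14 is 5772 × 14 = 80808 mm.
7 intermediate landings contribute 7 × 2000 = 14000 mm.
Top and bottom landings: 2 × 1200 = 2400 mm.
Total = 80808 + 14000 + 2400 = 97208 mm.
= 97.21 m.

97.21 m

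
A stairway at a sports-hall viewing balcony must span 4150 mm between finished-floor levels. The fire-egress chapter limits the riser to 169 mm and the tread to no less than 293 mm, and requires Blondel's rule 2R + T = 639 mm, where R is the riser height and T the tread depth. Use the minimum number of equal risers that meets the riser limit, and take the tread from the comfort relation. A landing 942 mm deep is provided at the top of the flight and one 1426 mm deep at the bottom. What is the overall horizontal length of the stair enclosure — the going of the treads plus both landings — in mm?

4150 / 169 = 24.56, so 25 risers are needed.
Riser R = 4150 / 25 = 166 mm, within the 169 mm limit.
Tread T = 639 − 2 × 166 = 307 mm (≥ 293 mm).
Going = (25 − 1) × 307 = 7368 mm.
Add landings: 7368 + 942 + 1426 = 9736 mm.

9736 mm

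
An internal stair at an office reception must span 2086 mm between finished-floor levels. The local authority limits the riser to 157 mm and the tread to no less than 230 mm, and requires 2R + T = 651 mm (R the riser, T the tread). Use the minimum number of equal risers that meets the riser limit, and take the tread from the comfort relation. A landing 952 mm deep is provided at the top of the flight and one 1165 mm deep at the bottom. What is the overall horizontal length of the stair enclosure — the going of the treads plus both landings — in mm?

6706 mm

2086 / 157 = 13.29, so 14 risers are needed.
R = 2086 ÷ 14 = 149 mm.
Tread T = 651 − 2 × 149 = 353 mm (≥ 230 mm).
Going = (14 − 1) × 353 = 4589 mm.
Add landings: 4589 + 952 + 1165 = 6706 mm.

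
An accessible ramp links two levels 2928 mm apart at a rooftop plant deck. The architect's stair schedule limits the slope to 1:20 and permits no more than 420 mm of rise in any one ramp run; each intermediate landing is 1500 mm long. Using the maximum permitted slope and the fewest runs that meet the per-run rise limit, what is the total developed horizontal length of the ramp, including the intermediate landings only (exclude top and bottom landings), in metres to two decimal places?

67.56 m

2928 / 420 = 6.971 → round up to 7 ramp runs. That means 6 intermediate landings.
Horizontal run for 2928 mm of rise at 1:20 is 2928 × 20 = 58560 mm.
Intermediate landings: 6 × 1500 = 9000 mm.
Developed length = 58560 + 9000 = 67560 mm.
= 67.56 m.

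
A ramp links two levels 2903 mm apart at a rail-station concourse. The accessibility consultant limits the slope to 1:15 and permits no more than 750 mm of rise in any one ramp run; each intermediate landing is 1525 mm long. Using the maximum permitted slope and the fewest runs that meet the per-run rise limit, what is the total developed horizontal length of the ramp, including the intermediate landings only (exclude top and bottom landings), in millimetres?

48120 mm

2903 / 750 = 3.87, so 4 ramp runs are needed. That means 3 intermediate landings.
Ramp run (horizontal) at 1:15: 2903 × 15 = 43545 mm.
3 intermediate landings contribute 3 × 1525 = 4575 mm.
Total developed length = 43545 + 4575 = 48120 mm.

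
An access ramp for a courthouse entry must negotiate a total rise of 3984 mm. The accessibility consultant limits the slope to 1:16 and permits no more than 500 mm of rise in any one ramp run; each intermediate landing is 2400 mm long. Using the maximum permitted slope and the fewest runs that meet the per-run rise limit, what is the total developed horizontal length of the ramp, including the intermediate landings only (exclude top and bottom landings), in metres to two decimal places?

3984 / 500 = 7.968 → round up to 8 ramp runs. That means 7 intermediate landings.
Horizontal run for 3984 mm of rise at 1:16 is 3984 × 16 = 63744 mm.
7 intermediate landings contribute 7 × 2400 = 16800 mm.
Developed length = 63744 + 16800 = 80544 mm.
= 80.54 m.

80.54 m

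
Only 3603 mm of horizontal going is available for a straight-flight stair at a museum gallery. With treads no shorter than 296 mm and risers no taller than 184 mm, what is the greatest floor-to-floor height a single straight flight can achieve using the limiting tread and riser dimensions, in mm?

2392 mm

3603 / 296 = 12.17, so 12 treads fit.
Risers = treads + 1 = 13.
Maximum height = 13 × 184 = 2392 mm.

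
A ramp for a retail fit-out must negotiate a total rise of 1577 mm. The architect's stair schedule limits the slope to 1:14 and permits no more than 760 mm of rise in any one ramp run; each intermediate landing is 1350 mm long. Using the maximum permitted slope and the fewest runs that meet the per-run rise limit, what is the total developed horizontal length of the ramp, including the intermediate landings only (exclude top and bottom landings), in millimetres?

At most 760 each: 1577/760 = 2.08, giving 3 ramp runs. That means 2 intermediate landings.
Ramp run (horizontal) at 1:14: 1577 × 14 = 22078 mm.
Intermediate landings: 2 × 1350 = 2700 mm.
Total developed length = 22078 + 2700 = 24778 mm.

24778 mm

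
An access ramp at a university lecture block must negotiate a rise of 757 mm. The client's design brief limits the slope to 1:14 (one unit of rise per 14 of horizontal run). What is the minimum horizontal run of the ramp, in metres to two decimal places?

Run = rise × 14 = 757 × 14 = 10598 mm.
10598 mm = 10.60 m.

10.60 m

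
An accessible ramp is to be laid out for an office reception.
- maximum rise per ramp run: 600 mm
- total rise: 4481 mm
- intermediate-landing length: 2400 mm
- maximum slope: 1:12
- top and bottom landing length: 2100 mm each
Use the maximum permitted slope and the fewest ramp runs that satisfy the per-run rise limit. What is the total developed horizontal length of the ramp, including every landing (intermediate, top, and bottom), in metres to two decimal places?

74.77 m

At most 600 each: 4481/600 = 7.47, giving 8 ramp runs. That means 7 intermediate landings.
Ramp run (horizontal) at 1:12: 4481 × 12 = 53772 mm.
Intermediate landings: 7 × 2400 = 16800 mm.
Top and bottom landings: 2 × 2100 = 4200 mm.
Total = 53772 + 16800 + 4200 = 74772 mm.
= 74.77 m.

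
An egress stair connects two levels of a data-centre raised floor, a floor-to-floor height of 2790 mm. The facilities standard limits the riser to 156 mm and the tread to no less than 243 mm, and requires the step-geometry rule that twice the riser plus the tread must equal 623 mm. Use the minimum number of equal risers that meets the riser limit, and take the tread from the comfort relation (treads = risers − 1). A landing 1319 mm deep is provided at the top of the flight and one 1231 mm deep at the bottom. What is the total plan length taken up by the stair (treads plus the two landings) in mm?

7871 mm

2790 / 156 = 17.88, so 18 risers are needed.
R = 2790 ÷ 18 = 155 mm.
Tread T = 623 − 2 × 155 = 313 mm (≥ 243 mm).
Going = (18 − 1) × 313 = 5321 mm.
Enclosure = 5321 + 1319 + 1231 = 7871 mm.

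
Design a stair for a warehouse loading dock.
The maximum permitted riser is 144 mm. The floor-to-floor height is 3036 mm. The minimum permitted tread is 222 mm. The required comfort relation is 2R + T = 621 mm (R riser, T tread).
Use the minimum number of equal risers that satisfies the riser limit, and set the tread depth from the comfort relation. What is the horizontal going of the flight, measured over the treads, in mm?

7245 mm

⌈3036/144⌉ = 22 risers.
R = 3036 ÷ 22 = 138 mm.
T = 621 − 2·138 = 345 mm, which satisfies the 222 mm minimum.
Going = (22 − 1) × 345 = 7245 mm.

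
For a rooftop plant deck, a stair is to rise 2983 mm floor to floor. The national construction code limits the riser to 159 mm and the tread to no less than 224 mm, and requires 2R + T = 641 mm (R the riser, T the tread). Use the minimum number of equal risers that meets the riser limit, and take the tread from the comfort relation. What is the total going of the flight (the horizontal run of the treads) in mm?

At most 159 each: 2983/159 = 18.76, giving 19 risers.
R = 2983 ÷ 19 = 157 mm.
From 2R + T = 641: T = 641 − 314 = 327 mm.
Going = (19 − 1) × 327 = 5886 mm.

5886 mm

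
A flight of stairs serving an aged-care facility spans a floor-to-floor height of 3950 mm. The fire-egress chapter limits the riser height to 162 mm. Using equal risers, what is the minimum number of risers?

At most 162 each: 3950/162 = 24.38, giving 25 risers.

25 risers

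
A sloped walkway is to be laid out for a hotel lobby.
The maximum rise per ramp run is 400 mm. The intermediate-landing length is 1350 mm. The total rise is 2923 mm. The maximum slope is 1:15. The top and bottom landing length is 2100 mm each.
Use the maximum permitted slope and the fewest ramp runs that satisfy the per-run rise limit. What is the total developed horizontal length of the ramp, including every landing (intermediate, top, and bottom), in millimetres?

2923 / 400 = 7.31, so 8 ramp runs are needed. That means 7 intermediate landings.
Ramp run (horizontal) at 1:15: 2923 × 15 = 43845 mm.
7 intermediate landings contribute 7 × 1350 = 9450 mm.
Top and bottom landings: 2 × 2100 = 4200 mm.
Total = 43845 + 9450 + 4200 = 57495 mm.

57495 mm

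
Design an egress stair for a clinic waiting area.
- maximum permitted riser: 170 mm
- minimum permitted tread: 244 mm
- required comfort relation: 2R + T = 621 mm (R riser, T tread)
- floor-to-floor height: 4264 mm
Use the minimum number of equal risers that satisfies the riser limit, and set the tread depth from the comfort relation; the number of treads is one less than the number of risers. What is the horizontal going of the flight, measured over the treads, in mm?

7325 mm

At most 170 each: 4264/170 = 25.08, giving 26 risers.
Each riser is 4264/26 = 164 mm (≤ 170 mm).
From 2R + T = 621: T = 621 − 328 = 293 mm.
Treads = 26 − 1 = 25; going = 25 × 293 = 7325 mm.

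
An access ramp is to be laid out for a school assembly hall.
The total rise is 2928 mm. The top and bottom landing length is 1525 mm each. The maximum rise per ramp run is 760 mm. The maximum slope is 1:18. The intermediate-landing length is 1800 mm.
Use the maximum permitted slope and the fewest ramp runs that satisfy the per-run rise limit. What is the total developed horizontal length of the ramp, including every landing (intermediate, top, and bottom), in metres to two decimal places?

2928 / 760 = 3.85, so 4 ramp runs are needed. That means 3 intermediate landings.
Horizontal run for 2928 mm of rise at 1:18 is 2928 × 18 = 52704 mm.
3 intermediate landings contribute 3 × 1800 = 5400 mm.
Top and bottom landings: 2 × 1525 = 3050 mm.
Total = 52704 + 5400 + 3050 = 61154 mm.
= 61.15 m.

61.15 m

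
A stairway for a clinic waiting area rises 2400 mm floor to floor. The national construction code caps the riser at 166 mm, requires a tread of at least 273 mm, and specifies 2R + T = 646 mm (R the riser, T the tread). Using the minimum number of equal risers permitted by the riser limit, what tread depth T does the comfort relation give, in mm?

2400 / 166 = 14.46, so 15 risers are needed.
Each riser is 2400/15 = 160 mm (≤ 166 mm).
From 2R + T = 646: T = 646 − 320 = 326 mm.

326 mm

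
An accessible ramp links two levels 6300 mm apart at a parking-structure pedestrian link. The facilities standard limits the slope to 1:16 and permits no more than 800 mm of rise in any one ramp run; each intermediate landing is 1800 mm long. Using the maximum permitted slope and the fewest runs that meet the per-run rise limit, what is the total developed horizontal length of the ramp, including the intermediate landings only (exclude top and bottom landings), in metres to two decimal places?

113.40 m

6300 / 800 = 7.88, so 8 ramp runs are needed. That means 7 intermediate landings.
Horizontal run for 6300 mm of rise at 1:16 is 6300 × 16 = 100800 mm.
Intermediate landings: 7 × 1800 = 12600 mm.
Total developed length = 100800 + 12600 = 113400 mm.
= 113.40 m.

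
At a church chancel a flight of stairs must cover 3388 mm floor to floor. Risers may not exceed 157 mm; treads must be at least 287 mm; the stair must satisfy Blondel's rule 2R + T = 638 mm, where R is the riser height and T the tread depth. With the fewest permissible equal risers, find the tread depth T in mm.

330 mm

At most 157 each: 3388/157 = 21.58, giving 22 risers.
R = 3388 ÷ 22 = 154 mm.
T = 638 − 2·154 = 330 mm, which satisfies the 287 mm minimum.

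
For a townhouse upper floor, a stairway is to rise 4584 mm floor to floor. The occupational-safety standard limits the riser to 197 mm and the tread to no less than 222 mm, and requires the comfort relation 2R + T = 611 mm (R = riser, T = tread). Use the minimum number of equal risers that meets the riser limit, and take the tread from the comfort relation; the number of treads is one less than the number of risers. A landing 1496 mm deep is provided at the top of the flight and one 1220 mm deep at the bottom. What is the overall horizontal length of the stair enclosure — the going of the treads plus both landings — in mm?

⌈4584/197⌉ = 24 risers.
R = 4584 ÷ 24 = 191 mm.
From 2R + T = 611: T = 611 − 382 = 229 mm.
Treads = 24 − 1 = 23; going = 23 × 229 = 5267 mm.
Add landings: 5267 + 1496 + 1220 = 7983 mm.

7983 mm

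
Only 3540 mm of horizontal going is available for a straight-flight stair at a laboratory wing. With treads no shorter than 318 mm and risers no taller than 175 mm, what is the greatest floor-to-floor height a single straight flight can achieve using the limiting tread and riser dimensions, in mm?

2100 mm

Treads that fit: ⌊3540 / 318⌋ = 11.
Risers = treads + 1 = 12.
Maximum height = 12 × 175 = 2100 mm.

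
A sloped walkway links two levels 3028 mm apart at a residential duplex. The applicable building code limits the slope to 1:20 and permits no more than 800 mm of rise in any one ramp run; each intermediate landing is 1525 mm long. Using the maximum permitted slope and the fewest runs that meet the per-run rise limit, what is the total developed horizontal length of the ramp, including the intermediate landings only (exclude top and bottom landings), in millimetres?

65135 mm

3028 / 800 = 3.785 → round up to 4 ramp runs. That means 3 intermediate landings.
Ramp run (horizontal) at 1:20: 3028 × 20 = 60560 mm.
3 intermediate landings contribute 3 × 1525 = 4575 mm.
Developed length = 60560 + 4575 = 65135 mm.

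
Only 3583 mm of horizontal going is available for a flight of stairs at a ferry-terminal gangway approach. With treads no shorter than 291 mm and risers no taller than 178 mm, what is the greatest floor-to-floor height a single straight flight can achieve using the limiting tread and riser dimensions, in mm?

2314 mm

Treads that fit: ⌊3583 / 291⌋ = 12.
Risers = treads + 1 = 13.
Maximum height = 13 × 178 = 2314 mm.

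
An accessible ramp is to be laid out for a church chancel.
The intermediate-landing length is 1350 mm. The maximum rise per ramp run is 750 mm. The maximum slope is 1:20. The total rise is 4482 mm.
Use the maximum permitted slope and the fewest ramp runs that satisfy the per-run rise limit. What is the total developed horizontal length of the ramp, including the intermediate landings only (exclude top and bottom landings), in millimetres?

96390 mm

4482 / 750 = 5.976 → round up to 6 ramp runs. That means 5 intermediate landings.
Ramp run (horizontal) at 1:20: 4482 × 20 = 89640 mm.
5 intermediate landings contribute 5 × 1350 = 6750 mm.
Total developed length = 89640 + 6750 = 96390 mm.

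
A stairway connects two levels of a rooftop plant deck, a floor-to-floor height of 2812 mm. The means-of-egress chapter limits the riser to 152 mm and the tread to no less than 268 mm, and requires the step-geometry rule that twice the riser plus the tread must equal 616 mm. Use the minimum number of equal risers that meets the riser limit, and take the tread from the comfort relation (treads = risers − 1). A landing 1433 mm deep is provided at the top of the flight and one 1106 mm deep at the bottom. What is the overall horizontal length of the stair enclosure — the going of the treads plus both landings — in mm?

2812 / 152 = 18.500 → round up to 19 risers.
Riser R = 2812 / 19 = 148 mm, within the 152 mm limit.
T = 616 − 2·148 = 320 mm, which satisfies the 268 mm minimum.
Treads = 19 − 1 = 18; going = 18 × 320 = 5760 mm.
Enclosure = 5760 + 1433 + 1106 = 8299 mm.

8299 mm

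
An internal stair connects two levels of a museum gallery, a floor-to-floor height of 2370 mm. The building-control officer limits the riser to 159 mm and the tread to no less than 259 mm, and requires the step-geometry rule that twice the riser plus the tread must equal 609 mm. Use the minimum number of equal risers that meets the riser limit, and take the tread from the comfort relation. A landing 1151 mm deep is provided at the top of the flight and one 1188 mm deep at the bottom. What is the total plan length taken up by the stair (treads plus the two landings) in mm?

At most 159 each: 2370/159 = 14.91, giving 15 risers.
Each riser is 2370/15 = 158 mm (≤ 159 mm).
T = 609 − 2·158 = 293 mm, which satisfies the 259 mm minimum.
Going = (15 − 1) × 293 = 4102 mm.
Add landings: 4102 + 1151 + 1188 = 6441 mm.

6441 mm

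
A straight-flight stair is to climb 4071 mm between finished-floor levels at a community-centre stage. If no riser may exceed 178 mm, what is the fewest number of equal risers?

⌈4071/178⌉ = 23 risers.

23 risers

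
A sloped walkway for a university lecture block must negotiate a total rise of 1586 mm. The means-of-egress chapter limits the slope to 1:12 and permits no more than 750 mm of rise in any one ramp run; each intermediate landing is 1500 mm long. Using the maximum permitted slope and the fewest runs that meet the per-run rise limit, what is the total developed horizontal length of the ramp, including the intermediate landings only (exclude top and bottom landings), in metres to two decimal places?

22.03 m

1586 / 750 = 2.115 → round up to 3 ramp runs. That means 2 intermediate landings.
Horizontal run for 1586 mm of rise at 1:12 is 1586 × 12 = 19032 mm.
Intermediate landings: 2 × 1500 = 3000 mm.
Total developed length = 19032 + 3000 = 22032 mm.
= 22.03 m.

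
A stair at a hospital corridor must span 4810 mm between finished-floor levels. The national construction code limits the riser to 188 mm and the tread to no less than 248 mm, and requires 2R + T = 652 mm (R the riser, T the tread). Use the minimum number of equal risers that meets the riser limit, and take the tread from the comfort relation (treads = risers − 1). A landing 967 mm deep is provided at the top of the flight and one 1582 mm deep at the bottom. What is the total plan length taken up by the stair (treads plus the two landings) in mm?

At most 188 each: 4810/188 = 25.59, giving 26 risers.
Riser R = 4810 / 26 = 185 mm, within the 188 mm limit.
Tread T = 652 − 2 × 185 = 282 mm (≥ 248 mm).
26 risers give 25 treads; going = 25 × 282 = 7050 mm.
Enclosure = 7050 + 967 + 1582 = 9599 mm.

9599 mm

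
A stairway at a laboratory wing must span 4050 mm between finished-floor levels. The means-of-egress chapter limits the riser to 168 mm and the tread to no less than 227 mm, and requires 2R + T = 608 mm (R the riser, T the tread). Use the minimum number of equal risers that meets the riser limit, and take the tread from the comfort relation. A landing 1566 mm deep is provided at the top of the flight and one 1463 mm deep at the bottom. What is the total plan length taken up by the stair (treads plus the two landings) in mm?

9845 mm

At most 168 each: 4050/168 = 24.11, giving 25 risers.
Riser R = 4050 / 25 = 162 mm, within the 168 mm limit.
T = 608 − 2·162 = 284 mm, which satisfies the 227 mm minimum.
25 risers give 24 treads; going = 24 × 284 = 6816 mm.
Enclosure = 6816 + 1566 + 1463 = 9845 mm.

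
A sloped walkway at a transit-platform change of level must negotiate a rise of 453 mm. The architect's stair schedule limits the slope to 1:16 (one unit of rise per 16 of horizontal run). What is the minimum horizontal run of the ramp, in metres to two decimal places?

Run = rise × 16 = 453 × 16 = 7248 mm.
7248 mm = 7.25 m.

7.25 m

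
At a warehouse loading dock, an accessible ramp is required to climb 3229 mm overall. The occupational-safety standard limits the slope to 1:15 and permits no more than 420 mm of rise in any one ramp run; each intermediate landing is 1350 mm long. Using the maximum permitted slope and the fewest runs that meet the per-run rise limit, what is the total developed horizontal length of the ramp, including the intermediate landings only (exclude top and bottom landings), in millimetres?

57885 mm

⌈3229/420⌉ = 8 ramp runs. That means 7 intermediate landings.
Ramp run (horizontal) at 1:15: 3229 × 15 = 48435 mm.
7 intermediate landings contribute 7 × 1350 = 9450 mm.
Total developed length = 48435 + 9450 = 57885 mm.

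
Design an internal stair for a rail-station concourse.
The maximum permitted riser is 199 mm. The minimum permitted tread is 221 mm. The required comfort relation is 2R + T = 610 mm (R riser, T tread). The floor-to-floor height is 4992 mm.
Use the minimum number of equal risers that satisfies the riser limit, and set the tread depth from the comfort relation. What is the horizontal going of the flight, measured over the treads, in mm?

At most 199 each: 4992/199 = 25.09, giving 26 risers.
Each riser is 4992/26 = 192 mm (≤ 199 mm).
From 2R + T = 610: T = 610 − 384 = 226 mm.
Going = (26 − 1) × 226 = 5650 mm.

5650 mm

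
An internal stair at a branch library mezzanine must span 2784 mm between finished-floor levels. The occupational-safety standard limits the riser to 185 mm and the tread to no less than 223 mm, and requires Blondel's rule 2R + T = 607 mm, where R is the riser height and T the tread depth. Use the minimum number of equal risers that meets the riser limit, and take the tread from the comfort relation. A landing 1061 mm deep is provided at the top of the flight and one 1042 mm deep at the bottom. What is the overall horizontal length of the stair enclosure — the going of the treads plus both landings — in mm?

5988 mm

At most 185 each: 2784/185 = 15.05, giving 16 risers.
R = 2784 ÷ 16 = 174 mm.
Tread T = 607 − 2 × 174 = 259 mm (≥ 223 mm).
Treads = 16 − 1 = 15; going = 15 × 259 = 3885 mm.
Add landings: 3885 + 1061 + 1042 = 5988 mm.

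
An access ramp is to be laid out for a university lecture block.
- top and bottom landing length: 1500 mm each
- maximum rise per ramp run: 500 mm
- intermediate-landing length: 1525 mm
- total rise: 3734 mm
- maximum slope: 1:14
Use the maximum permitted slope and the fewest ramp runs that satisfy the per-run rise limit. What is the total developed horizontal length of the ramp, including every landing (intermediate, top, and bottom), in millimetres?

At most 500 each: 3734/500 = 7.47, giving 8 ramp runs. That means 7 intermediate landings.
Ramp run (horizontal) at 1:14: 3734 × 14 = 52276 mm.
Intermediate landings: 7 × 1525 = 10675 mm.
Top and bottom landings: 2 × 1500 = 3000 mm.
Total = 52276 + 10675 + 3000 = 65951 mm.

65951 mm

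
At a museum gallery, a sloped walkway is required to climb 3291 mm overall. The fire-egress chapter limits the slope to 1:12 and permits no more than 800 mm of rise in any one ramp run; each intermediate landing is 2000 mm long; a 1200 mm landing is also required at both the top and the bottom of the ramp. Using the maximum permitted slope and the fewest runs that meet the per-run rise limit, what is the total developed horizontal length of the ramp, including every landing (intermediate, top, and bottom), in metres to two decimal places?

49.89 m

At most 800 each: 3291/800 = 4.11, giving 5 ramp runs. That means 4 intermediate landings.
Horizontal run for 3291 mm of rise at 1:12 is 3291 × 12 = 39492 mm.
Intermediate landings: 4 × 2000 = 8000 mm.
Top and bottom landings: 2 × 1200 = 2400 mm.
Total = 39492 + 8000 + 2400 = 49892 mm.
= 49.89 m.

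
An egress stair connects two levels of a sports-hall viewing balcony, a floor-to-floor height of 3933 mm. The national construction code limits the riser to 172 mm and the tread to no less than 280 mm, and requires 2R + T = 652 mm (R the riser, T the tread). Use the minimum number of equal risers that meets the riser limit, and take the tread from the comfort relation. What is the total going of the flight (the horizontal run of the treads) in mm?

3933 / 172 = 22.866 → round up to 23 risers.
Riser R = 3933 / 23 = 171 mm, within the 172 mm limit.
Tread T = 652 − 2 × 171 = 310 mm (≥ 280 mm).
Treads = 23 − 1 = 22; going = 22 × 310 = 6820 mm.

6820 mm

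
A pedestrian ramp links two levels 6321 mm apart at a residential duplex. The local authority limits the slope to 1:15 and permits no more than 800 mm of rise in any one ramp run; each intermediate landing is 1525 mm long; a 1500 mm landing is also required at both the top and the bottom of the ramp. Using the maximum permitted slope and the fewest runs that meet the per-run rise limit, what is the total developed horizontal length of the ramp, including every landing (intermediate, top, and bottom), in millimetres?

108490 mm

At most 800 each: 6321/800 = 7.90, giving 8 ramp runs. That means 7 intermediate landings.
Horizontal run for 6321 mm of rise at 1:15 is 6321 × 15 = 94815 mm.
7 intermediate landings contribute 7 × 1525 = 10675 mm.
Top and bottom landings: 2 × 1500 = 3000 mm.
Total = 94815 + 10675 + 3000 = 108490 mm.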